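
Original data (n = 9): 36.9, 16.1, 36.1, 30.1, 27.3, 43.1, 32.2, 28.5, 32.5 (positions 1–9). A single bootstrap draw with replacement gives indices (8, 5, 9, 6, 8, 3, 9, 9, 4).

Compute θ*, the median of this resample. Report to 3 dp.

θ* = 32.500

Resample values: 28.5, 27.3, 32.5, 43.1, 28.5, 36.1, 32.5, 32.5, 30.1.
Sorted: 27.3, 28.5, 28.5, 30.1, 32.5, 32.5, 32.5, 36.1, 43.1
Median = middle value = 32.500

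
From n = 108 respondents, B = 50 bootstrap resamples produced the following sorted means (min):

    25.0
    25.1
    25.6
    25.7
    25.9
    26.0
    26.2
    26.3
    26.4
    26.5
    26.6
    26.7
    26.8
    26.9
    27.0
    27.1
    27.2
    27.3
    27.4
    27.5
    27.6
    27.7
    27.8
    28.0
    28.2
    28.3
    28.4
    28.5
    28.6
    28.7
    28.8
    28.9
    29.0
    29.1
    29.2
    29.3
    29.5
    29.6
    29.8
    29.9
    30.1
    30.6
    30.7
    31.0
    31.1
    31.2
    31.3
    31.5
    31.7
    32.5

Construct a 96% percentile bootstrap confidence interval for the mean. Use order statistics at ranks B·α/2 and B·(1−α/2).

α = 0.04; lower rank = 50 × 0.020 = 1; upper rank = 50 × 0.980 = 49.
The 1st smallest replicate is 25.0; the 49th is 31.7.

(25.0, 31.7)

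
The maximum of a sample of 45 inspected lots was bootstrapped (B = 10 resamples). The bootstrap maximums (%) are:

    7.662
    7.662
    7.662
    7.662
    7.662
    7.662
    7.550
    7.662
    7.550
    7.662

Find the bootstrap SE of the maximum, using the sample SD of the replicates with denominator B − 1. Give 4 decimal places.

SE* = 0.0472

Bootstrap SE is the standard deviation of the 10 replicate maximums.
Mean of replicates: (7.662 + 7.662 + 7.662 + 7.662 + 7.662 + 7.662 + 7.550 + 7.662 + 7.550 + 7.662) / 10 = 76.39600 / 10 = 7.63960
Sum of squared deviations: (+0.02240)² + (+0.02240)² + (+0.02240)² + (+0.02240)² + (+0.02240)² + (+0.02240)² + (−0.08960)² + (+0.02240)² + (−0.08960)² + (+0.02240)² = 0.02007
Variance = 0.02007 / 9 = 0.00223
SE* = √0.00223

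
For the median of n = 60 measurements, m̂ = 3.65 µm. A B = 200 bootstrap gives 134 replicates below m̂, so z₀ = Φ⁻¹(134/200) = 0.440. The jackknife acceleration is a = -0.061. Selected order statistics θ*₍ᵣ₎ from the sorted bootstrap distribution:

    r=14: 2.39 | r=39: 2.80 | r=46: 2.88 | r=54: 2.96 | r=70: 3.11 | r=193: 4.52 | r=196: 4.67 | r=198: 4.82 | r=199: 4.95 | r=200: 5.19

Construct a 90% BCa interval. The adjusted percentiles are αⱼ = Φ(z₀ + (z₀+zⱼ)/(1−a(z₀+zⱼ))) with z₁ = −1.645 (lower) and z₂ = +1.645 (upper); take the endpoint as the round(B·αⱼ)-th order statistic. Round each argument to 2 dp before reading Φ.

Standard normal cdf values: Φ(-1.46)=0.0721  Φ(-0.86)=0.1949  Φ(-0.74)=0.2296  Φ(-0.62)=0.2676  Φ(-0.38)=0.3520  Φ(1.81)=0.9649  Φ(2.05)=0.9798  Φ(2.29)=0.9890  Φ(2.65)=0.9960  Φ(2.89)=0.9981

Lower: z₀ + z₁ = 0.440 + (-1.645) = -1.205; 1 − a(z₀+z₁) = 1 − (-0.061)(-1.205) = 0.9265; argument = 0.440 + (-1.205)/0.9265 = -0.8606 → -0.86.
α₁ = Φ(-0.86) = 0.1949; rank = round(200 × 0.1949) = 39; θ*₍39₎ = 2.80.
Upper: z₀ + z₂ = 2.085; 1 − a(z₀+z₂) = 1.1272; argument = 2.2897 → 2.29; α₂ = 0.9890; rank = 198; θ*₍198₎ = 4.82.

(2.80, 4.82)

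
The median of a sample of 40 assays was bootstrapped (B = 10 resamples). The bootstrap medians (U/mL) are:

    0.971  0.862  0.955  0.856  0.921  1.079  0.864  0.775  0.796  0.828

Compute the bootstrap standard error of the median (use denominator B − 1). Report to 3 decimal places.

Bootstrap SE is the standard deviation of the 10 replicate medians.
Mean of replicates: (0.971 + 0.862 + 0.955 + 0.856 + 0.921 + 1.079 + 0.864 + 0.775 + 0.796 + 0.828) / 10 = 8.9070 / 10 = 0.8907
Sum of squared deviations: (+0.0803)² + (−0.0287)² + (+0.0643)² + (−0.0347)² + (+0.0303)² + (+0.1883)² + (−0.0267)² + (−0.1157)² + (−0.0947)² + (−0.0627)² = 0.0760
Variance = 0.0760 / 9 = 0.0084
SE* = √0.0084

SE* = 0.092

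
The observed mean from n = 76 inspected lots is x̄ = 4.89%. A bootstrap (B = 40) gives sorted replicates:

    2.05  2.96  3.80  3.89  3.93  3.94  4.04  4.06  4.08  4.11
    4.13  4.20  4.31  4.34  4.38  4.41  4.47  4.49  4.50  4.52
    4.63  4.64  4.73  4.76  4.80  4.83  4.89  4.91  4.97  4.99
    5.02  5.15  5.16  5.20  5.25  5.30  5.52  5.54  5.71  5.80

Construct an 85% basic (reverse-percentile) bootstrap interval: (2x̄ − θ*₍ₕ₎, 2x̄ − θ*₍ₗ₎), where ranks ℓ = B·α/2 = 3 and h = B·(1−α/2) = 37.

(4.26, 5.98)

Percentile endpoints at ranks 3 and 37: θ*₍3₎ = 3.80, θ*₍37₎ = 5.52.
Basic interval reflects these around x̄:
  lower = 2 × 4.89 − 5.52 = 4.26
  upper = 2 × 4.89 − 3.80 = 5.98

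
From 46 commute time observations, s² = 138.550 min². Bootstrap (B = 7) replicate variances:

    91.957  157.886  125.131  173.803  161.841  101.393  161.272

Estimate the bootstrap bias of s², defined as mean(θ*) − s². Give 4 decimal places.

bias = +0.4904

mean(θ*) = (91.957 + 157.886 + 125.131 + 173.803 + 161.841 + 101.393 + 161.272) / 7 = 139.04043
bias = 139.04043 − 138.550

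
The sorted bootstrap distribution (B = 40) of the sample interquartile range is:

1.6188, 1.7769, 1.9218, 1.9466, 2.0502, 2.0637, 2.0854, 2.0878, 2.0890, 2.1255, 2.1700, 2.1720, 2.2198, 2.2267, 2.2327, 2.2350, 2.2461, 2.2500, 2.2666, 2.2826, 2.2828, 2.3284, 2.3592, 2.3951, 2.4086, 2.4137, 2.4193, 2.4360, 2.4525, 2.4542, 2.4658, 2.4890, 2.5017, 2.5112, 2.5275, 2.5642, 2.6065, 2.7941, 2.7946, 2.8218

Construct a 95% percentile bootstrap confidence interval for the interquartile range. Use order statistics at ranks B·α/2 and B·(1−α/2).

(1.6188, 2.7946)

α = 0.05; lower rank = 40 × 0.025 = 1; upper rank = 40 × 0.975 = 39.
The 1st smallest replicate is 1.6188; the 39th is 2.7946.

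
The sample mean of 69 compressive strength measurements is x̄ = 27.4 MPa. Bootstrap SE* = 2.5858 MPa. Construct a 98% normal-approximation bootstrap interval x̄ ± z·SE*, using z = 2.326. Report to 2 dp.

(21.39, 33.41)

Margin = 2.326 × 2.5858 = 6.015
Interval: 27.4 ± 6.015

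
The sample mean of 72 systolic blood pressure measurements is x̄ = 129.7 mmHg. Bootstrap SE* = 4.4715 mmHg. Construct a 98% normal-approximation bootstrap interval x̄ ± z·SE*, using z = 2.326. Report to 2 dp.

(119.30, 140.10)

Margin = 2.326 × 4.4715 = 10.401
Interval: 129.7 ± 10.401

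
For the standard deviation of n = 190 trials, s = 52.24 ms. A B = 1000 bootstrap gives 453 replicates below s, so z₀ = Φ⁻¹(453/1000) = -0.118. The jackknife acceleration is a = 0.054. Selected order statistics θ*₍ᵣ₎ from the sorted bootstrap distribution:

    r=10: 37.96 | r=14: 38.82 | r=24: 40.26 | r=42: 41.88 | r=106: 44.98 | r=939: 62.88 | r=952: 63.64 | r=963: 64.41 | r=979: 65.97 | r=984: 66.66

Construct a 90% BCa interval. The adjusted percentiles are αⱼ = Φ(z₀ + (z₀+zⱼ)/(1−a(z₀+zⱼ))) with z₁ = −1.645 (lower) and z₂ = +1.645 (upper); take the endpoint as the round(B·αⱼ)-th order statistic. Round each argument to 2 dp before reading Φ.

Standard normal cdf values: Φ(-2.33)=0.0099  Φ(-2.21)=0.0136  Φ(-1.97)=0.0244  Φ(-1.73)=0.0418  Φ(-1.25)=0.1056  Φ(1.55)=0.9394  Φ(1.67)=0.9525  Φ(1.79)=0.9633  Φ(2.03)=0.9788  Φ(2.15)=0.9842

Lower: z₀ + z₁ = -0.118 + (-1.645) = -1.763; 1 − a(z₀+z₁) = 1 − (0.054)(-1.763) = 1.0952; argument = -0.118 + (-1.763)/1.0952 = -1.7277 → -1.73.
α₁ = Φ(-1.73) = 0.0418; rank = round(1000 × 0.0418) = 42; θ*₍42₎ = 41.88.
Upper: z₀ + z₂ = 1.527; 1 − a(z₀+z₂) = 0.9175; argument = 1.5462 → 1.55; α₂ = 0.9394; rank = 939; θ*₍939₎ = 62.88.

(41.88, 62.88)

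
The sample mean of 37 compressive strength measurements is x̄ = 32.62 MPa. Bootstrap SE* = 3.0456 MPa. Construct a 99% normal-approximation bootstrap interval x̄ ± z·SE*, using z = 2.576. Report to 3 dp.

(24.775, 40.465)

Margin = 2.576 × 3.0456 = 7.8455
Interval: 32.62 ± 7.8455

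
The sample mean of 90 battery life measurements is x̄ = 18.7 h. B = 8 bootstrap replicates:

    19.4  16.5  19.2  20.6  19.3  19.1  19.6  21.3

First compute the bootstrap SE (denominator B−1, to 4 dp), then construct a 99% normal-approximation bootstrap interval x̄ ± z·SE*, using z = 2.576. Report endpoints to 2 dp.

Mean of replicates = 19.3750; sum of squared deviations = 13.6350; SE* = √(13.6350/7) = 1.3957
Margin = 2.576 × 1.3957 = 3.595
Interval: 18.7 ± 3.595

(15.10, 22.30)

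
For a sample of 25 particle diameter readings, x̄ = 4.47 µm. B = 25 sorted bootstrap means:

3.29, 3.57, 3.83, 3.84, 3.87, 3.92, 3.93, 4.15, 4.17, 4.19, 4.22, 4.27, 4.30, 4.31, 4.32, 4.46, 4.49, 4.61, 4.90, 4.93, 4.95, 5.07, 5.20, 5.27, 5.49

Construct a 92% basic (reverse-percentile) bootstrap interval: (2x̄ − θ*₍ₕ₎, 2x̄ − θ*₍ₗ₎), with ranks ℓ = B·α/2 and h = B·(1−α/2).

(3.67, 5.65)

Percentile endpoints at ranks 1 and 24: θ*₍1₎ = 3.29, θ*₍24₎ = 5.27.
Basic interval reflects these around x̄:
  lower = 2 × 4.47 − 5.27 = 3.67
  upper = 2 × 4.47 − 3.29 = 5.65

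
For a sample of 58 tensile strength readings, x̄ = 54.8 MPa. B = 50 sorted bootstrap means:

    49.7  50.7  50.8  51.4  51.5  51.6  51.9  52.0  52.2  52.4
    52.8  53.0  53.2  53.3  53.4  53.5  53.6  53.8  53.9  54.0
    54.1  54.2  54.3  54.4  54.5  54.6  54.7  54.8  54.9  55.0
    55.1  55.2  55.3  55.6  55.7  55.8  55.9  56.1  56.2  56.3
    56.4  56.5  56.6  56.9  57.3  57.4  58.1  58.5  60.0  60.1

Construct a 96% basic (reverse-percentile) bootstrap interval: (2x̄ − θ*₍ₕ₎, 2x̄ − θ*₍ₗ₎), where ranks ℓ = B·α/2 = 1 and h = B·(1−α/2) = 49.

Percentile endpoints at ranks 1 and 49: θ*₍1₎ = 49.7, θ*₍49₎ = 60.0.
Basic interval reflects these around x̄:
  lower = 2 × 54.8 − 60.0 = 49.6
  upper = 2 × 54.8 − 49.7 = 59.9

(49.6, 59.9)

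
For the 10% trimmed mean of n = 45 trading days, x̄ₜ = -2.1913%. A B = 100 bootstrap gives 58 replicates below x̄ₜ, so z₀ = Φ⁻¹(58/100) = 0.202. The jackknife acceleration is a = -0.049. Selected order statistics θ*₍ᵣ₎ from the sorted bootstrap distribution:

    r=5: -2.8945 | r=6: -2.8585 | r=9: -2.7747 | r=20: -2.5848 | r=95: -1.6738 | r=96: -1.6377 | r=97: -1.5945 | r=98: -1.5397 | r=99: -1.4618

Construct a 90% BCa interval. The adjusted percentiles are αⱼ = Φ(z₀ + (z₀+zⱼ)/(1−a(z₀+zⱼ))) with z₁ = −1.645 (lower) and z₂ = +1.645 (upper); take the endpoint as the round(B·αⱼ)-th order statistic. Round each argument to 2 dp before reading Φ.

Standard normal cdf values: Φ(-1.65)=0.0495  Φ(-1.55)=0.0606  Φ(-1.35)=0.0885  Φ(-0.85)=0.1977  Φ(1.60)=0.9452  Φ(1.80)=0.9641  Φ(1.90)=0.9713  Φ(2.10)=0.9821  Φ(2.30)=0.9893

(-2.7747, -1.5945)

Lower: z₀ + z₁ = 0.202 + (-1.645) = -1.443; 1 − a(z₀+z₁) = 1 − (-0.049)(-1.443) = 0.9293; argument = 0.202 + (-1.443)/0.9293 = -1.3508 → -1.35.
α₁ = Φ(-1.35) = 0.0885; rank = round(100 × 0.0885) = 9; θ*₍9₎ = -2.7747.
Upper: z₀ + z₂ = 1.847; 1 − a(z₀+z₂) = 1.0905; argument = 1.8957 → 1.90; α₂ = 0.9713; rank = 97; θ*₍97₎ = -1.5945.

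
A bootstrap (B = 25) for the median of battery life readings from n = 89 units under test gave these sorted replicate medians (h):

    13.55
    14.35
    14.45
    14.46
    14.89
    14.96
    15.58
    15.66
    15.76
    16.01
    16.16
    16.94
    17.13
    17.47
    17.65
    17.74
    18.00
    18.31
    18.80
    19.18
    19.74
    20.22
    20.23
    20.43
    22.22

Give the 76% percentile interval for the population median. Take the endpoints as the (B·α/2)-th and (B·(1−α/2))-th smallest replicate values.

α = 0.24; lower rank = 25 × 0.120 = 3; upper rank = 25 × 0.880 = 22.
The 3rd smallest replicate is 14.45; the 22nd is 20.22.

(14.45, 20.22)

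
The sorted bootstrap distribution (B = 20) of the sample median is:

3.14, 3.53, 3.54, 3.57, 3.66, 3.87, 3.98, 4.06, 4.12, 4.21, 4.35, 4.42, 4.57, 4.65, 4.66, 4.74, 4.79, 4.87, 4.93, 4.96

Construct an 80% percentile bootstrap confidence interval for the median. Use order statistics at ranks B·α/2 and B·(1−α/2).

(3.53, 4.87)

α = 0.20; lower rank = 20 × 0.100 = 2; upper rank = 20 × 0.900 = 18.
The 2nd smallest replicate is 3.53; the 18th is 4.87.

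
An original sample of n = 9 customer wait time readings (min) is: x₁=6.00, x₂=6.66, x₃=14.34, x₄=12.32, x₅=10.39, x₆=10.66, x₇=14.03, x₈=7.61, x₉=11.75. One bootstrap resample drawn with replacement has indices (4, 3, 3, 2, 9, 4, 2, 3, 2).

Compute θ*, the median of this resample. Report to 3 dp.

θ* = 12.320

Resample values: 12.32, 14.34, 14.34, 6.66, 11.75, 12.32, 6.66, 14.34, 6.66.
Sorted: 6.66, 6.66, 6.66, 11.75, 12.32, 12.32, 14.34, 14.34, 14.34
Median = middle value = 12.320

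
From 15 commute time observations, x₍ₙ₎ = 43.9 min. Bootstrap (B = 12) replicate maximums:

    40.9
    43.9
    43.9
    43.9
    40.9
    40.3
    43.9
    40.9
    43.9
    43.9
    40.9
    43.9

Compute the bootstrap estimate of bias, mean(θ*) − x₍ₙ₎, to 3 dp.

mean(θ*) = (40.9 + 43.9 + 43.9 + 43.9 + 40.9 + 40.3 + 43.9 + 40.9 + 43.9 + 43.9 + 40.9 + 43.9) / 12 = 42.6000
bias = 42.6000 − 43.9

bias = −1.300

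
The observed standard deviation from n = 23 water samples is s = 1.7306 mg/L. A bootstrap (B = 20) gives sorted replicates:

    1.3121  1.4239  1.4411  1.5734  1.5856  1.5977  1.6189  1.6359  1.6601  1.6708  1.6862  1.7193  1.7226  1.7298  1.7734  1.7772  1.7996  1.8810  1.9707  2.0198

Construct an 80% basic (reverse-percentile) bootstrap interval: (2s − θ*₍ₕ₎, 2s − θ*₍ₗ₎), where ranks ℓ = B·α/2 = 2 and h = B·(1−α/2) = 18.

(1.5802, 2.0373)

Percentile endpoints at ranks 2 and 18: θ*₍2₎ = 1.4239, θ*₍18₎ = 1.8810.
Basic interval reflects these around s:
  lower = 2 × 1.7306 − 1.8810 = 1.5802
  upper = 2 × 1.7306 − 1.4239 = 2.0373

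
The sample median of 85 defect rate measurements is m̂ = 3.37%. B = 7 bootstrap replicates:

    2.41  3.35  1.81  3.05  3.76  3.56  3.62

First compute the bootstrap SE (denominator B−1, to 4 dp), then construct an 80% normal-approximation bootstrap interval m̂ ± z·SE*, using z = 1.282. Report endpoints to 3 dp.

Mean of replicates = 3.0800; sum of squared deviations = 3.1200; SE* = √(3.1200/6) = 0.7211
Margin = 1.282 × 0.7211 = 0.9245
Interval: 3.37 ± 0.9245

(2.446, 4.294)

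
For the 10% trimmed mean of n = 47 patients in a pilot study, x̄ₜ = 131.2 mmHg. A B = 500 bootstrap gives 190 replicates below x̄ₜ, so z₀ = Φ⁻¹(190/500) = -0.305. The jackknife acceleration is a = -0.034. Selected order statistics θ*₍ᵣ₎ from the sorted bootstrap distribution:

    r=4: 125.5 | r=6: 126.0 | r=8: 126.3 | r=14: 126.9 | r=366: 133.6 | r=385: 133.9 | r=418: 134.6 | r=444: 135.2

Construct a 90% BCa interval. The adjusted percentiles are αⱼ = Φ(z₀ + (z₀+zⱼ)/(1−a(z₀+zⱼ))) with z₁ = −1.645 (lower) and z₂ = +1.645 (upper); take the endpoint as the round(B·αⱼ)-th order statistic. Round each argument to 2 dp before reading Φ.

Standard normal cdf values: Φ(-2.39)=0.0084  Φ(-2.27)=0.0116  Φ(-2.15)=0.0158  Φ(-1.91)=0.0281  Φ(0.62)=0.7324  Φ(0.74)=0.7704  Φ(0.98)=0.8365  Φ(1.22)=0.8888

Lower: z₀ + z₁ = -0.305 + (-1.645) = -1.950; 1 − a(z₀+z₁) = 1 − (-0.034)(-1.950) = 0.9337; argument = -0.305 + (-1.950)/0.9337 = -2.3935 → -2.39.
α₁ = Φ(-2.39) = 0.0084; rank = round(500 × 0.0084) = 4; θ*₍4₎ = 125.5.
Upper: z₀ + z₂ = 1.340; 1 − a(z₀+z₂) = 1.0456; argument = 0.9766 → 0.98; α₂ = 0.8365; rank = 418; θ*₍418₎ = 134.6.

(125.5, 134.6)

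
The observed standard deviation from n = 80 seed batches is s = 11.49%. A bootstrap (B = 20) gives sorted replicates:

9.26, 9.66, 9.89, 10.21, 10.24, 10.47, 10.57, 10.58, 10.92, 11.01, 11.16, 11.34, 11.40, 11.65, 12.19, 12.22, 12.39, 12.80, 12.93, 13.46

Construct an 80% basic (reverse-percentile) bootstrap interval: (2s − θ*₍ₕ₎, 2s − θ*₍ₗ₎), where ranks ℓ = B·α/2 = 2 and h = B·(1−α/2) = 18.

(10.18, 13.32)

Percentile endpoints at ranks 2 and 18: θ*₍2₎ = 9.66, θ*₍18₎ = 12.80.
Basic interval reflects these around s:
  lower = 2 × 11.49 − 12.80 = 10.18
  upper = 2 × 11.49 − 9.66 = 13.32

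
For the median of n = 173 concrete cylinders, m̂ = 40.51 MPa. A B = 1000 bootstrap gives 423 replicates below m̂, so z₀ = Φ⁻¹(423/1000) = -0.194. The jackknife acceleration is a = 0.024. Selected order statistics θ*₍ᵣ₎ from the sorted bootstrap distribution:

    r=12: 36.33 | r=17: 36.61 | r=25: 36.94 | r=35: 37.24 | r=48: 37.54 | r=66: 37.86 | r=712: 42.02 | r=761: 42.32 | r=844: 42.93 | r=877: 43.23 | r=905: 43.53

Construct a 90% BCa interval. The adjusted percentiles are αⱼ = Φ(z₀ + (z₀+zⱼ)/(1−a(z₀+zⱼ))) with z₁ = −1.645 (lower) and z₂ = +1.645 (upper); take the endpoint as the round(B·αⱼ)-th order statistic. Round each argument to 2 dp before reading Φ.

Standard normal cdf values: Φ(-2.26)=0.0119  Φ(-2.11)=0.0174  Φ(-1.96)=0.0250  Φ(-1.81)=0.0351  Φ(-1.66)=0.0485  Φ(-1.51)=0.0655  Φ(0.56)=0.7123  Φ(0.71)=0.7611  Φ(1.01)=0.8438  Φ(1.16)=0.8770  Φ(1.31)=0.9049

(36.94, 43.53)

Lower: z₀ + z₁ = -0.194 + (-1.645) = -1.839; 1 − a(z₀+z₁) = 1 − (0.024)(-1.839) = 1.0441; argument = -0.194 + (-1.839)/1.0441 = -1.9553 → -1.96.
α₁ = Φ(-1.96) = 0.0250; rank = round(1000 × 0.0250) = 25; θ*₍25₎ = 36.94.
Upper: z₀ + z₂ = 1.451; 1 − a(z₀+z₂) = 0.9652; argument = 1.3094 → 1.31; α₂ = 0.9049; rank = 905; θ*₍905₎ = 43.53.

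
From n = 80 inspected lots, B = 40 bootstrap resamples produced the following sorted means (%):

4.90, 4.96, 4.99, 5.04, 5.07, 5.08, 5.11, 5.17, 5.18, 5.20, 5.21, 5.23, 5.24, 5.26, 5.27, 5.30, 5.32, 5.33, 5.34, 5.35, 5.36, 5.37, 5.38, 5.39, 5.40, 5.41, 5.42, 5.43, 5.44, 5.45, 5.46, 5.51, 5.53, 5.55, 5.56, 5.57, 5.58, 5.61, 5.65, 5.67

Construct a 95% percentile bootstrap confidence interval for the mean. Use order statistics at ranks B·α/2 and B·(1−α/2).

(4.90, 5.65)

α = 0.05; lower rank = 40 × 0.025 = 1; upper rank = 40 × 0.975 = 39.
The 1st smallest replicate is 4.90; the 39th is 5.65.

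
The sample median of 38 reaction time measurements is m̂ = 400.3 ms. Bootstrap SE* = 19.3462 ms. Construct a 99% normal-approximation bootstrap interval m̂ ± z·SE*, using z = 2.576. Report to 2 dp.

Margin = 2.576 × 19.3462 = 49.836
Interval: 400.3 ± 49.836

(350.46, 450.14)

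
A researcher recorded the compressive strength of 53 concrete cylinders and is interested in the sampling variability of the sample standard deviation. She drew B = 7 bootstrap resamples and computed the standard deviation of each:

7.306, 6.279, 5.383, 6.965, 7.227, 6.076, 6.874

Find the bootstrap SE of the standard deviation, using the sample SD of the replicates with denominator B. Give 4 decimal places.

Bootstrap SE is the standard deviation of the 7 replicate standard deviations.
Mean of replicates: (7.306 + 6.279 + 5.383 + 6.965 + 7.227 + 6.076 + 6.874) / 7 = 46.11000 / 7 = 6.58714
Sum of squared deviations: (+0.71886)² + (−0.30814)² + (−1.20414)² + (+0.37786)² + (+0.63986)² + (−0.51114)² + (+0.28686)² = 2.95741
Variance = 2.95741 / 7 = 0.42249
SE* = √0.42249

SE* = 0.6500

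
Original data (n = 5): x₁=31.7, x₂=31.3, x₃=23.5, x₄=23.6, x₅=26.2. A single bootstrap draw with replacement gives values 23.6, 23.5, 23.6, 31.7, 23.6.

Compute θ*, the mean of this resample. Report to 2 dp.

θ* = 25.20

Mean = (23.6 + 23.5 + 23.6 + 31.7 + 23.6) / 5 = 126.00 / 5 = 25.20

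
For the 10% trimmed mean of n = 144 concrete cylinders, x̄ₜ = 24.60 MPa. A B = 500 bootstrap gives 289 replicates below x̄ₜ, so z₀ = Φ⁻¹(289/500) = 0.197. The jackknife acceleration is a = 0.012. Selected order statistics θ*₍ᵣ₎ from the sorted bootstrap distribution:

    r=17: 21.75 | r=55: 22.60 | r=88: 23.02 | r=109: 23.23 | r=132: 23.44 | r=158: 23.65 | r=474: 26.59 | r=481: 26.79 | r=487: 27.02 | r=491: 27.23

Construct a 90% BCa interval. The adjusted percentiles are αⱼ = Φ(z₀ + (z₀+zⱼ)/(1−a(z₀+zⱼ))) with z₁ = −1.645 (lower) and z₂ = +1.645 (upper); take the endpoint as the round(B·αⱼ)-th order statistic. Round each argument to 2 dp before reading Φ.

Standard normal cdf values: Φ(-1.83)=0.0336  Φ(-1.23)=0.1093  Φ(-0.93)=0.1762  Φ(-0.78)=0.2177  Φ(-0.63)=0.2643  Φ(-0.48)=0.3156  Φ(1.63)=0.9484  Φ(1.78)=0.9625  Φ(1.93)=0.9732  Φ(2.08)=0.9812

(22.60, 27.23)

Lower: z₀ + z₁ = 0.197 + (-1.645) = -1.448; 1 − a(z₀+z₁) = 1 − (0.012)(-1.448) = 1.0174; argument = 0.197 + (-1.448)/1.0174 = -1.2263 → -1.23.
α₁ = Φ(-1.23) = 0.1093; rank = round(500 × 0.1093) = 55; θ*₍55₎ = 22.60.
Upper: z₀ + z₂ = 1.842; 1 − a(z₀+z₂) = 0.9779; argument = 2.0806 → 2.08; α₂ = 0.9812; rank = 491; θ*₍491₎ = 27.23.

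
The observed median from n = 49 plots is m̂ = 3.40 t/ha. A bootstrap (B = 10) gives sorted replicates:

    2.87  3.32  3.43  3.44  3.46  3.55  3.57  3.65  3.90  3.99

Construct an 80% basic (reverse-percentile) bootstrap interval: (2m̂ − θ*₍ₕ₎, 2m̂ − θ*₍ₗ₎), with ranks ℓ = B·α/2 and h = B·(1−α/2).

(2.90, 3.93)

Percentile endpoints at ranks 1 and 9: θ*₍1₎ = 2.87, θ*₍9₎ = 3.90.
Basic interval reflects these around m̂:
  lower = 2 × 3.40 − 3.90 = 2.90
  upper = 2 × 3.40 − 2.87 = 3.93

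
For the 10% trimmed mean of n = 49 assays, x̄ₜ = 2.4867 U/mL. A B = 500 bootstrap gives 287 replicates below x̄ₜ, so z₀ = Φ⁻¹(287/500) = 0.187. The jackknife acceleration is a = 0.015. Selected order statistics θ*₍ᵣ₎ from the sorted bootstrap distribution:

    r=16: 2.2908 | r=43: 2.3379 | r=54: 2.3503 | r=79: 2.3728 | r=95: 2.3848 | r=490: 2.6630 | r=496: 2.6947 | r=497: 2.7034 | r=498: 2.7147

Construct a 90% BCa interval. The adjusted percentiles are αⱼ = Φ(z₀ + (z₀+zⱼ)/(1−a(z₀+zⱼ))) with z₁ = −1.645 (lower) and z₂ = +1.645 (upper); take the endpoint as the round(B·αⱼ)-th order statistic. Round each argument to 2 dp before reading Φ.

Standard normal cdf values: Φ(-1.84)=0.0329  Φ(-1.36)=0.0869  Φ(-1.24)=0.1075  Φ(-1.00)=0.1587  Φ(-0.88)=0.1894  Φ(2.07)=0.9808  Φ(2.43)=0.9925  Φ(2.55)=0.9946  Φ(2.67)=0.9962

(2.3503, 2.6630)

Lower: z₀ + z₁ = 0.187 + (-1.645) = -1.458; 1 − a(z₀+z₁) = 1 − (0.015)(-1.458) = 1.0219; argument = 0.187 + (-1.458)/1.0219 = -1.2398 → -1.24.
α₁ = Φ(-1.24) = 0.1075; rank = round(500 × 0.1075) = 54; θ*₍54₎ = 2.3503.
Upper: z₀ + z₂ = 1.832; 1 − a(z₀+z₂) = 0.9725; argument = 2.0708 → 2.07; α₂ = 0.9808; rank = 490; θ*₍490₎ = 2.6630.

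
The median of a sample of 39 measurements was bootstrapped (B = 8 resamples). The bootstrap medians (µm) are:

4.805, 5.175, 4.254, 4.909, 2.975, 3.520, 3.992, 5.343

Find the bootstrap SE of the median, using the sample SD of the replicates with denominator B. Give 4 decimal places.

SE* = 0.7826

Bootstrap SE is the standard deviation of the 8 replicate medians.
Mean of replicates: (4.805 + 5.175 + 4.254 + 4.909 + 2.975 + 3.520 + 3.992 + 5.343) / 8 = 34.97300 / 8 = 4.37162
Sum of squared deviations: (+0.43337)² + (+0.80337)² + (−0.11763)² + (+0.53737)² + (−1.39662)² + (−0.85162)² + (−0.37962)² + (+0.97138)² = 4.89934
Variance = 4.89934 / 8 = 0.61242
SE* = √0.61242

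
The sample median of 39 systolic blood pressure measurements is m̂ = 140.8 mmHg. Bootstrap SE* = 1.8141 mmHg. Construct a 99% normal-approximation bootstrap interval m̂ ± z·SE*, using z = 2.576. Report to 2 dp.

(136.13, 145.47)

Margin = 2.576 × 1.8141 = 4.673
Interval: 140.8 ± 4.673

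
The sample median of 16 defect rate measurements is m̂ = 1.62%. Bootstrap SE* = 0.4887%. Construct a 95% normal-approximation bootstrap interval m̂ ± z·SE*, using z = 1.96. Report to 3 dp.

(0.662, 2.578)

Margin = 1.96 × 0.4887 = 0.9579
Interval: 1.62 ± 0.9579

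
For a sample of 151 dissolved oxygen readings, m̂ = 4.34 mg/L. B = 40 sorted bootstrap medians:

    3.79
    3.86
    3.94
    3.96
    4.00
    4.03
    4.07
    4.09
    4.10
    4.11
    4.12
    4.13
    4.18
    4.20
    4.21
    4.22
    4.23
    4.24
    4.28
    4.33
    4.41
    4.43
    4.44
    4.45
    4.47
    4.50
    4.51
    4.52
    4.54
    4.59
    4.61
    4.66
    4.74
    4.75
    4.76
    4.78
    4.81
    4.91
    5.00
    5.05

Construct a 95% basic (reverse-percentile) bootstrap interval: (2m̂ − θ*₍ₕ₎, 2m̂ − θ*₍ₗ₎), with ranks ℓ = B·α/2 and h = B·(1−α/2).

Percentile endpoints at ranks 1 and 39: θ*₍1₎ = 3.79, θ*₍39₎ = 5.00.
Basic interval reflects these around m̂:
  lower = 2 × 4.34 − 5.00 = 3.68
  upper = 2 × 4.34 − 3.79 = 4.89

(3.68, 4.89)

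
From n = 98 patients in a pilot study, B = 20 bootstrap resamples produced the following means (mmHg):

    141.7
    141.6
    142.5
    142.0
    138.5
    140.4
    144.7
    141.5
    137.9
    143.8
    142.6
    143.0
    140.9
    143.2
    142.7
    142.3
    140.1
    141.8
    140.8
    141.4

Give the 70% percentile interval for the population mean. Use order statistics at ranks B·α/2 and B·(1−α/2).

Sorted replicates: 137.9, 138.5, 140.1, 140.4, 140.8, 140.9, 141.4, 141.5, 141.6, 141.7, 141.8, 142.0, 142.3, 142.5, 142.6, 142.7, 143.0, 143.2, 143.8, 144.7
α = 0.30; lower rank = 20 × 0.150 = 3; upper rank = 20 × 0.850 = 17.
The 3rd smallest replicate is 140.1; the 17th is 143.0.

(140.1, 143.0)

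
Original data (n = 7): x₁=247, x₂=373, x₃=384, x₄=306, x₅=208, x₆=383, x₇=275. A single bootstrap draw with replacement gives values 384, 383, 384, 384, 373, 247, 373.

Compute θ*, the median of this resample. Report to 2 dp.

Sorted: 247, 373, 373, 383, 384, 384, 384
Median = middle value = 383.00

θ* = 383.00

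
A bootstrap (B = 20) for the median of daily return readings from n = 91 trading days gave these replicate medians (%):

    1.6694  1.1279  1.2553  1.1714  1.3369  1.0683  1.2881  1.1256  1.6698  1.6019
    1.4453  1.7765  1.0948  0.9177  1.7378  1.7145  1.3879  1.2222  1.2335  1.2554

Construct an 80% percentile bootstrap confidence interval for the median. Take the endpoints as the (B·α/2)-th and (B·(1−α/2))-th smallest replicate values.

(1.0683, 1.7145)

Sorted replicates: 0.9177, 1.0683, 1.0948, 1.1256, 1.1279, 1.1714, 1.2222, 1.2335, 1.2553, 1.2554, 1.2881, 1.3369, 1.3879, 1.4453, 1.6019, 1.6694, 1.6698, 1.7145, 1.7378, 1.7765
α = 0.20; lower rank = 20 × 0.100 = 2; upper rank = 20 × 0.900 = 18.
The 2nd smallest replicate is 1.0683; the 18th is 1.7145.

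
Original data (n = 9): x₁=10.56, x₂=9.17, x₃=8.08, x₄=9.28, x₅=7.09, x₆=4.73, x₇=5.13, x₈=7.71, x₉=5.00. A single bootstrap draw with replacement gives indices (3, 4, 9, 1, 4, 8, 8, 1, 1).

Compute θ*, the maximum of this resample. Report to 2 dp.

Resample values: 8.08, 9.28, 5.00, 10.56, 9.28, 7.71, 7.71, 10.56, 10.56.
Maximum = 10.56

θ* = 10.56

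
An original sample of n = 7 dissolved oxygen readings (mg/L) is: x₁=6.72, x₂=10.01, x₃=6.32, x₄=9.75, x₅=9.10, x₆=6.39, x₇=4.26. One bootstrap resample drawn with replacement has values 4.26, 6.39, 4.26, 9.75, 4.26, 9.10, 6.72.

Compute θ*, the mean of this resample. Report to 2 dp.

Mean = (4.26 + 6.39 + 4.26 + 9.75 + 4.26 + 9.10 + 6.72) / 7 = 44.740 / 7 = 6.39

θ* = 6.39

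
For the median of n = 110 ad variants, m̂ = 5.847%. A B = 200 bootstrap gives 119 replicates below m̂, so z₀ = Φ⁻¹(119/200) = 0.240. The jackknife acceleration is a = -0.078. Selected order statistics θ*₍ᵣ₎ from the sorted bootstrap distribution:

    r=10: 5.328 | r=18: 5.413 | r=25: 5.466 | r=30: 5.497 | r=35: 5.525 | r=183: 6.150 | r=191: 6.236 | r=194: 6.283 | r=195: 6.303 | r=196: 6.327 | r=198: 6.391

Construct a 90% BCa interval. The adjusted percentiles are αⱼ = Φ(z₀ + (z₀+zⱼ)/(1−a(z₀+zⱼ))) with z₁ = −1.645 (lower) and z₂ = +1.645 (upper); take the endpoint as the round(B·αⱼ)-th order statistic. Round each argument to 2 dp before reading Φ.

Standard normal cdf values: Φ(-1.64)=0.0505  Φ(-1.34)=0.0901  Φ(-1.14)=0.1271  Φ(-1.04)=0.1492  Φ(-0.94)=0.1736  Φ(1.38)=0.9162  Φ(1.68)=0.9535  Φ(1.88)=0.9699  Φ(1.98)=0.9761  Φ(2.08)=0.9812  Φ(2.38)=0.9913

(5.413, 6.283)

Lower: z₀ + z₁ = 0.240 + (-1.645) = -1.405; 1 − a(z₀+z₁) = 1 − (-0.078)(-1.405) = 0.8904; argument = 0.240 + (-1.405)/0.8904 = -1.3379 → -1.34.
α₁ = Φ(-1.34) = 0.0901; rank = round(200 × 0.0901) = 18; θ*₍18₎ = 5.413.
Upper: z₀ + z₂ = 1.885; 1 − a(z₀+z₂) = 1.1470; argument = 1.8834 → 1.88; α₂ = 0.9699; rank = 194; θ*₍194₎ = 6.283.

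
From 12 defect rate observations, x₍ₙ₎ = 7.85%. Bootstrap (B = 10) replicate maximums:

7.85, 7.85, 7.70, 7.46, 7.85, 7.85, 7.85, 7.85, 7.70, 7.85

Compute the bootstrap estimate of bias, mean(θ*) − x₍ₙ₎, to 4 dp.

mean(θ*) = (7.85 + 7.85 + 7.70 + 7.46 + 7.85 + 7.85 + 7.85 + 7.85 + 7.70 + 7.85) / 10 = 7.78100
bias = 7.78100 − 7.85

bias = −0.0690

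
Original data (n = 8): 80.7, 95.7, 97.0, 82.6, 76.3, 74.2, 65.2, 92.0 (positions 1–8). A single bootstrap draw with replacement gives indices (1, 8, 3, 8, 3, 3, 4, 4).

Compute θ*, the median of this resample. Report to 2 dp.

Resample values: 80.7, 92.0, 97.0, 92.0, 97.0, 97.0, 82.6, 82.6.
Sorted: 80.7, 82.6, 82.6, 92.0, 92.0, 97.0, 97.0, 97.0
Median = average of the two middle values = 92.00

θ* = 92.00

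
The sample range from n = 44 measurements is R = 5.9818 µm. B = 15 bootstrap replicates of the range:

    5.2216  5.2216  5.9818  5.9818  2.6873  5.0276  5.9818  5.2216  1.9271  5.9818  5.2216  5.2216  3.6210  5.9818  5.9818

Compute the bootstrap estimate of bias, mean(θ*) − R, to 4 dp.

bias = −0.9643

mean(θ*) = (5.2216 + 5.2216 + 5.9818 + 5.9818 + 2.6873 + 5.0276 + 5.9818 + 5.2216 + 1.9271 + 5.9818 + 5.2216 + 5.2216 + 3.6210 + 5.9818 + 5.9818) / 15 = 5.01745
bias = 5.01745 − 5.9818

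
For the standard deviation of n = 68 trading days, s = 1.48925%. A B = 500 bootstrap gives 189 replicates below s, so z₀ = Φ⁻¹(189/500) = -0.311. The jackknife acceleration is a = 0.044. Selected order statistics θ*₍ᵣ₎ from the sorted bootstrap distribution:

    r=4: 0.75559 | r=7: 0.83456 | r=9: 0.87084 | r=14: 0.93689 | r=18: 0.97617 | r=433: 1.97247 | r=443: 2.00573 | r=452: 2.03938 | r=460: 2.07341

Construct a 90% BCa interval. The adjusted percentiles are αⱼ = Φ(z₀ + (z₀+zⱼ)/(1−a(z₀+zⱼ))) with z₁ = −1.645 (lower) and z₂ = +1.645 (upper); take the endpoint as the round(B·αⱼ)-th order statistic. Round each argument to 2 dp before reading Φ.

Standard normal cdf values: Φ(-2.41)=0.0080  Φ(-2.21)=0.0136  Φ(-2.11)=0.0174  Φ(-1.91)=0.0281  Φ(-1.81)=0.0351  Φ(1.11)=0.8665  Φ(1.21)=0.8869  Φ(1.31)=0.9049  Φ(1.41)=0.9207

Lower: z₀ + z₁ = -0.311 + (-1.645) = -1.956; 1 − a(z₀+z₁) = 1 − (0.044)(-1.956) = 1.0861; argument = -0.311 + (-1.956)/1.0861 = -2.1120 → -2.11.
α₁ = Φ(-2.11) = 0.0174; rank = round(500 × 0.0174) = 9; θ*₍9₎ = 0.87084.
Upper: z₀ + z₂ = 1.334; 1 − a(z₀+z₂) = 0.9413; argument = 1.1062 → 1.11; α₂ = 0.8665; rank = 433; θ*₍433₎ = 1.97247.

(0.87084, 1.97247)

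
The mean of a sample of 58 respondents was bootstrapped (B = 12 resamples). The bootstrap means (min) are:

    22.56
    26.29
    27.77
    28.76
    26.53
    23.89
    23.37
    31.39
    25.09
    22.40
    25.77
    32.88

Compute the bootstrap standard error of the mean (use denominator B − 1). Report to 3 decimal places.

SE* = 3.340

Bootstrap SE is the standard deviation of the 12 replicate means.
Mean of replicates: (22.56 + 26.29 + 27.77 + 28.76 + 26.53 + 23.89 + 23.37 + 31.39 + 25.09 + 22.40 + 25.77 + 32.88) / 12 = 316.7000 / 12 = 26.3917
Sum of squared deviations: (−3.8317)² + (−0.1017)² + (+1.3783)² + (+2.3683)² + (+0.1383)² + (−2.5017)² + (−3.0217)² + (+4.9983)² + (−1.3017)² + (−3.9917)² + (−0.6217)² + (+6.4883)² = 122.7048
Variance = 122.7048 / 11 = 11.1550
SE* = √11.1550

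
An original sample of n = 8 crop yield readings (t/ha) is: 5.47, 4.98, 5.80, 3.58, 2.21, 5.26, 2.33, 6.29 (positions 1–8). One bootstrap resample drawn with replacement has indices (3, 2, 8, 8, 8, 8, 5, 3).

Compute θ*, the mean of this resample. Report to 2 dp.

Resample values: 5.80, 4.98, 6.29, 6.29, 6.29, 6.29, 2.21, 5.80.
Mean = (5.80 + 4.98 + 6.29 + 6.29 + 6.29 + 6.29 + 2.21 + 5.80) / 8 = 43.950 / 8 = 5.49

θ* = 5.49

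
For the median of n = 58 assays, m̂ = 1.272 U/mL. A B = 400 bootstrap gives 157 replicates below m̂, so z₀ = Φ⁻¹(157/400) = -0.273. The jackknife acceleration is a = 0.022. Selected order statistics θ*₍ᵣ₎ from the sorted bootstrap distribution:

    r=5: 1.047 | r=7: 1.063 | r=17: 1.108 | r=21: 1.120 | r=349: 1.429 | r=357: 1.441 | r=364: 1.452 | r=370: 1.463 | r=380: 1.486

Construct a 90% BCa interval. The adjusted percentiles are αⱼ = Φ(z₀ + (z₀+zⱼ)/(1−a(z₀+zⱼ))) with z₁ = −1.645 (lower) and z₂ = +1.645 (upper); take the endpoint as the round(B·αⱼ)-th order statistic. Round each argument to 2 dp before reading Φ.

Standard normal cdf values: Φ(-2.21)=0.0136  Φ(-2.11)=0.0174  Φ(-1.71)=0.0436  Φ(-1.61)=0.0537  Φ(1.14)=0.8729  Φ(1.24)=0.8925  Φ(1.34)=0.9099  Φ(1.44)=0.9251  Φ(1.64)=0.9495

(1.063, 1.429)

Lower: z₀ + z₁ = -0.273 + (-1.645) = -1.918; 1 − a(z₀+z₁) = 1 − (0.022)(-1.918) = 1.0422; argument = -0.273 + (-1.918)/1.0422 = -2.1133 → -2.11.
α₁ = Φ(-2.11) = 0.0174; rank = round(400 × 0.0174) = 7; θ*₍7₎ = 1.063.
Upper: z₀ + z₂ = 1.372; 1 − a(z₀+z₂) = 0.9698; argument = 1.1417 → 1.14; α₂ = 0.8729; rank = 349; θ*₍349₎ = 1.429.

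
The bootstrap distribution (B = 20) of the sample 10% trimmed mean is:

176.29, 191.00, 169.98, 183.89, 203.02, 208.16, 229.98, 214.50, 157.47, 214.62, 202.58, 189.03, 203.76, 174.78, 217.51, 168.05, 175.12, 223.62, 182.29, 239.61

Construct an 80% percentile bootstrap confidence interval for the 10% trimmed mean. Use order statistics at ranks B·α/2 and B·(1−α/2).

(168.05, 223.62)

Sorted replicates: 157.47, 168.05, 169.98, 174.78, 175.12, 176.29, 182.29, 183.89, 189.03, 191.00, 202.58, 203.02, 203.76, 208.16, 214.50, 214.62, 217.51, 223.62, 229.98, 239.61
α = 0.20; lower rank = 20 × 0.100 = 2; upper rank = 20 × 0.900 = 18.
The 2nd smallest replicate is 168.05; the 18th is 223.62.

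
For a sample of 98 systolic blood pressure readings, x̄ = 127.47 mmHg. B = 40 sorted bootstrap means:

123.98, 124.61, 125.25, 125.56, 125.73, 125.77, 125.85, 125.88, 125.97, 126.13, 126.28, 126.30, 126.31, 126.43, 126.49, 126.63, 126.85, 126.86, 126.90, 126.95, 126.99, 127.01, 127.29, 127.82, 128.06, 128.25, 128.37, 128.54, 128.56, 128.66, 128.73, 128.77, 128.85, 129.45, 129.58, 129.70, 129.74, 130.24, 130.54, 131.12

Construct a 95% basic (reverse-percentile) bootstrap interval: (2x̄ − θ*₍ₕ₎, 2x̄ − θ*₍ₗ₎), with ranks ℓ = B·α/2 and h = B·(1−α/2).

Percentile endpoints at ranks 1 and 39: θ*₍1₎ = 123.98, θ*₍39₎ = 130.54.
Basic interval reflects these around x̄:
  lower = 2 × 127.47 − 130.54 = 124.40
  upper = 2 × 127.47 − 123.98 = 130.96

(124.40, 130.96)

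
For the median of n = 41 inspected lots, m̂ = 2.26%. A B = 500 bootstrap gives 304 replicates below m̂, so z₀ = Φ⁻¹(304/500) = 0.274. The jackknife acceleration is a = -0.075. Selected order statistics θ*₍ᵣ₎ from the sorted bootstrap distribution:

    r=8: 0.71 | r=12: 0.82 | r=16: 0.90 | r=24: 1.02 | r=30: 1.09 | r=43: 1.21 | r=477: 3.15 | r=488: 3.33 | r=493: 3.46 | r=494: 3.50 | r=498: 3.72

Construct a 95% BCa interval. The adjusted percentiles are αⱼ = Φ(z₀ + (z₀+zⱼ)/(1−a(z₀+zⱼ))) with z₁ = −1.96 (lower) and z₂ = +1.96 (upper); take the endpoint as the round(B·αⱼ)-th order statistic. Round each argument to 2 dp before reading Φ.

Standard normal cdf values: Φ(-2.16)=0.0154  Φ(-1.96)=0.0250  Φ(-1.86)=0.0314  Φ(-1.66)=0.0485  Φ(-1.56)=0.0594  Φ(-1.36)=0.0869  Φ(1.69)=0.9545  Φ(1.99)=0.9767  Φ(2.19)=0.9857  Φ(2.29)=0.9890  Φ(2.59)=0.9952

Lower: z₀ + z₁ = 0.274 + (-1.960) = -1.686; 1 − a(z₀+z₁) = 1 − (-0.075)(-1.686) = 0.8736; argument = 0.274 + (-1.686)/0.8736 = -1.6561 → -1.66.
α₁ = Φ(-1.66) = 0.0485; rank = round(500 × 0.0485) = 24; θ*₍24₎ = 1.02.
Upper: z₀ + z₂ = 2.234; 1 − a(z₀+z₂) = 1.1676; argument = 2.1874 → 2.19; α₂ = 0.9857; rank = 493; θ*₍493₎ = 3.46.

(1.02, 3.46)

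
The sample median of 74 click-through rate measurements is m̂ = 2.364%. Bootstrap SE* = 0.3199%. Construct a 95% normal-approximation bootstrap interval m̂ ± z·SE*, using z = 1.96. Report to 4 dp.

(1.7370, 2.9910)

Margin = 1.96 × 0.3199 = 0.62700
Interval: 2.364 ± 0.62700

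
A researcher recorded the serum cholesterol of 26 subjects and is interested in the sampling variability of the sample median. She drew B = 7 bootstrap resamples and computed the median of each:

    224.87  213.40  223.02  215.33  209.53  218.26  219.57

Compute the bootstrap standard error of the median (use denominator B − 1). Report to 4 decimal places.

Bootstrap SE is the standard deviation of the 7 replicate medians.
Mean of replicates: (224.87 + 213.40 + 223.02 + 215.33 + 209.53 + 218.26 + 219.57) / 7 = 1523.98000 / 7 = 217.71143
Sum of squared deviations: (+7.15857)² + (−4.31143)² + (+5.30857)² + (−2.38143)² + (−8.18143)² + (+0.54857)² + (+1.85857)² = 174.37669
Variance = 174.37669 / 6 = 29.06278
SE* = √29.06278

SE* = 5.3910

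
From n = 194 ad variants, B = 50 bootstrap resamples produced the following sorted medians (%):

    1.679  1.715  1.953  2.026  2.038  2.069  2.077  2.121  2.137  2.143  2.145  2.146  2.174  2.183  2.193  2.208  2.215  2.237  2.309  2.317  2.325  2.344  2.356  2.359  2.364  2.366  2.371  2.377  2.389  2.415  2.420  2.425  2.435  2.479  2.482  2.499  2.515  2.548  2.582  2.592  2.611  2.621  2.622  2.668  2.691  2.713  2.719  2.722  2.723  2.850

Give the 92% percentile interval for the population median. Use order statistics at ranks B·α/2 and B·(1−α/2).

α = 0.08; lower rank = 50 × 0.040 = 2; upper rank = 50 × 0.960 = 48.
The 2nd smallest replicate is 1.715; the 48th is 2.722.

(1.715, 2.722)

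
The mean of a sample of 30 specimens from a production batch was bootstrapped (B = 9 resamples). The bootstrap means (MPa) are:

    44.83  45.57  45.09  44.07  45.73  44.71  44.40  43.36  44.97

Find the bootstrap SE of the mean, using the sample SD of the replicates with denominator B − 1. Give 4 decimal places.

Bootstrap SE is the standard deviation of the 9 replicate means.
Mean of replicates: (44.83 + 45.57 + 45.09 + 44.07 + 45.73 + 44.71 + 44.40 + 43.36 + 44.97) / 9 = 402.73000 / 9 = 44.74778
Sum of squared deviations: (+0.08222)² + (+0.82222)² + (+0.34222)² + (−0.67778)² + (+0.98222)² + (−0.03778)² + (−0.34778)² + (−1.38778)² + (+0.22222)² = 4.32176
Variance = 4.32176 / 8 = 0.54022
SE* = √0.54022

SE* = 0.7350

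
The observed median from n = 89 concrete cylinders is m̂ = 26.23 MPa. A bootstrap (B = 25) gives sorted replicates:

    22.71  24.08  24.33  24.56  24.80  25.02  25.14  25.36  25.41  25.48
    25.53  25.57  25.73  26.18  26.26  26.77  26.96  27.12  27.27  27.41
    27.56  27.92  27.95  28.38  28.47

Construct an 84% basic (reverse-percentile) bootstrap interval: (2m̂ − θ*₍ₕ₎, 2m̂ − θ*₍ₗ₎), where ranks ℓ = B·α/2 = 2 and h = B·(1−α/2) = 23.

(24.51, 28.38)

Percentile endpoints at ranks 2 and 23: θ*₍2₎ = 24.08, θ*₍23₎ = 27.95.
Basic interval reflects these around m̂:
  lower = 2 × 26.23 − 27.95 = 24.51
  upper = 2 × 26.23 − 24.08 = 28.38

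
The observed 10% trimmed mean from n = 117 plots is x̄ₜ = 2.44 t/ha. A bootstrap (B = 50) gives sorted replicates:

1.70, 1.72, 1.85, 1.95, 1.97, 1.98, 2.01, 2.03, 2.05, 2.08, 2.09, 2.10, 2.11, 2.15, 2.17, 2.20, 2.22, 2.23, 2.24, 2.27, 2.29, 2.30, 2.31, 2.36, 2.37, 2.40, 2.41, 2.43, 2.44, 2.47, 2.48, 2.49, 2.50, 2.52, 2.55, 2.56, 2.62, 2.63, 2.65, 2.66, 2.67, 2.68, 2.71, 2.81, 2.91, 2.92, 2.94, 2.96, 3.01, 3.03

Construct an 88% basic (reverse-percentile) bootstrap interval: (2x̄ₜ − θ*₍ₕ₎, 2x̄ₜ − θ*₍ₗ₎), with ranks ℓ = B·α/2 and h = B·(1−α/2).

(1.94, 3.03)

Percentile endpoints at ranks 3 and 47: θ*₍3₎ = 1.85, θ*₍47₎ = 2.94.
Basic interval reflects these around x̄ₜ:
  lower = 2 × 2.44 − 2.94 = 1.94
  upper = 2 × 2.44 − 1.85 = 3.03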